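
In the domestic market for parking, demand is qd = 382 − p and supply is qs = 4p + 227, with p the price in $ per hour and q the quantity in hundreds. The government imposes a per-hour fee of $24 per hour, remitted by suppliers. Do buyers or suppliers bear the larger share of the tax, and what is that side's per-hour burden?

Buyers bear the larger share: $19.2 per hour.

Before the tax: set 382 − p = 4p + 227 → p* = $31, q* = 351.
With the tax collected from suppliers, supply shifts: qs = 4(p − 24) + 227.
New equilibrium: buyers pay $50.2, suppliers receive $26.2, q = 331.8. (Wedge: pb − ps = 24.)
Per-hour burden: buyers $19.2, suppliers $4.8.
Buyers take the larger share because demand is less price-elastic here (demand slope 1 vs supply slope 4).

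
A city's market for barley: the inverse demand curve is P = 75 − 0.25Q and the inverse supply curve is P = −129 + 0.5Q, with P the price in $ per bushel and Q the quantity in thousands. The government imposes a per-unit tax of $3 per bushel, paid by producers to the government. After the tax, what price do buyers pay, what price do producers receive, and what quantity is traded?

Rewrite in direct form: Qd = 300 − 4P and Qs = 2P + 258.
Before the tax: set 300 − 4P = 2P + 258 → P* = $7, Q* = 272.
With the tax collected from producers, supply shifts: Qs = 2(P − 3) + 258.
New equilibrium: buyers pay $8, producers receive $5, Q = 268. (Wedge: Pb − Ps = 3.)

Buyers pay $8; producers receive $5; quantity = 268.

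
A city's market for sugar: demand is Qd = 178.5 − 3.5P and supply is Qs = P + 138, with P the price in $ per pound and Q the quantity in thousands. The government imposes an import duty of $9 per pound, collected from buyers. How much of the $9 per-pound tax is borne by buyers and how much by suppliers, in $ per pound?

Buyers bear $2 per pound; suppliers bear $7 per pound.

Before the tax: set 178.5 − 3.5P = P + 138 → P* = $9, Q* = 147.
With the tax collected from buyers, demand (in seller-price terms) shifts: Qd = 178.5 − 3.5(P + 9).
New equilibrium: buyers pay $11, suppliers receive $2, Q = 140. (Wedge: Pb − Ps = 9.)
Burden on buyers: $2; on suppliers: $7. (They sum to $9.)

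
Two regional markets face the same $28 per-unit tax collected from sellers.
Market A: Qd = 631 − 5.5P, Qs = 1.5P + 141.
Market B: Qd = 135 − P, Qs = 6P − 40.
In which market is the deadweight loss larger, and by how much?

Market A, by $126.

Market A: pre-tax P* = $70, Q* = 246; post-tax Q = 213; deadweight loss = $462.
Market B: pre-tax P* = $25, Q* = 110; post-tax Q = 86; deadweight loss = $336.
Difference: $462 vs $336 → market A is larger by $126.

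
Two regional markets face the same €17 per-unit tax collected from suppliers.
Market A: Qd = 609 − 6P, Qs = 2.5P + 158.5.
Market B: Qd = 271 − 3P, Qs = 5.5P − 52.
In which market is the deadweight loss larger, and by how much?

Market B, by €25.5.

Market A: pre-tax P* = €53, Q* = 291; post-tax Q = 261; deadweight loss = €255.
Market B: pre-tax P* = €38, Q* = 157; post-tax Q = 124; deadweight loss = €280.5.
Difference: €255 vs €280.5 → market B is larger by €25.5.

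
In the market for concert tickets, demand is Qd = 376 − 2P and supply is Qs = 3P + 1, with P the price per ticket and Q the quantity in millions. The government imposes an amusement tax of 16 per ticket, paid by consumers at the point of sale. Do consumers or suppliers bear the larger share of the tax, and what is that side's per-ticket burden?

Consumers bear the larger share: 9.6 per ticket.

Without the tax, 376 − 2P = 3P + 1 gives 5P = 375, so P* = 75 and Q* = 226.
With the tax collected from consumers, demand (in seller-price terms) shifts: Qd = 376 − 2(P + 16).
New equilibrium: consumers pay 84.6, suppliers receive 68.6, Q = 206.8. (Wedge: Pb − Ps = 16.)
Per-ticket burden: consumers 9.6, suppliers 6.4.
Consumers take the larger share because demand is less price-elastic here (demand slope 2 vs supply slope 3).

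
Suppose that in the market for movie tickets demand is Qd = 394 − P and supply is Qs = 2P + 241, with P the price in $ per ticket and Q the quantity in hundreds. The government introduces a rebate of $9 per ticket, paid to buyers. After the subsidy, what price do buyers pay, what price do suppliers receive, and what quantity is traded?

Before the subsidy: set 394 − P = 2P + 241 → P* = $51, Q* = 343.
With a per-unit subsidy paid to buyers, each effectively pays P − 9, so demand becomes Qd = 394 − (P − 9).
New equilibrium: buyers pay $45, suppliers receive $54, Q = 349. (Wedge: Pb − Ps = −9.)

Buyers pay $45; suppliers receive $54; quantity = 349.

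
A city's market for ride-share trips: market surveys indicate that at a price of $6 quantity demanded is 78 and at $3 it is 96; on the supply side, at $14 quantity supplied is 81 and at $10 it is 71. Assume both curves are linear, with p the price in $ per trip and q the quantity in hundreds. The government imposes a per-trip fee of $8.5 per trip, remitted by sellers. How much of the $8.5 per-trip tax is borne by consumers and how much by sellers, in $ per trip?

Demand slope: (96 − 78)/(3 − 6) = -6, so qd = 114 − 6p.
Supply slope: (71 − 81)/(10 − 14) = 2.5, so qs = 2.5p + 46.
Before the tax: set 114 − 6p = 2.5p + 46 → p* = $8, q* = 66.
With the tax collected from sellers, supply shifts: qs = 2.5(p − 8.5) + 46.
Solving gives q = 51 with consumers paying $10.5 and sellers receiving $2 (the $8.5 wedge).
Burden on consumers: $2.5; on sellers: $6. (They sum to $8.5.)

Consumers bear $2.5 per trip; sellers bear $6 per trip.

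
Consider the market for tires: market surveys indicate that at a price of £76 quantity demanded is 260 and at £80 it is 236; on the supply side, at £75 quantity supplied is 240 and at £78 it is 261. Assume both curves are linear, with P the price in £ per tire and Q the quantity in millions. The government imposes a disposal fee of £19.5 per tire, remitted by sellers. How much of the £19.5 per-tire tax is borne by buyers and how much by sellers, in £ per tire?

Buyers bear £10.5 per tire; sellers bear £9 per tire.

Demand slope: (236 − 260)/(80 − 76) = -6, so Qd = 716 − 6P.
Supply slope: (261 − 240)/(78 − 75) = 7, so Qs = 7P − 285.
Before the tax: set 716 − 6P = 7P − 285 → P* = £77, Q* = 254.
With the tax collected from sellers, supply shifts: Qs = 7(P − 19.5) − 285.
New equilibrium: buyers pay £87.5, sellers receive £68, Q = 191. (Wedge: Pb − Ps = 19.5.)
Burden on buyers: £10.5; on sellers: £9. (They sum to £19.5.)
The less price-elastic side of the market bears the larger share of a per-unit tax.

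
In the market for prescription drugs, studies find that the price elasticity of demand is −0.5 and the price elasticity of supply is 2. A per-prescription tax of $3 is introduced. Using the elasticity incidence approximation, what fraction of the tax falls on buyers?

Incidence ratio: buyers' share ≈ εs / (εs + |εd|) = 2 / (2 + 0.5) = 0.8.
Supply is the more elastic side, so buyers bear the larger share.

Buyers' share ≈ 0.8.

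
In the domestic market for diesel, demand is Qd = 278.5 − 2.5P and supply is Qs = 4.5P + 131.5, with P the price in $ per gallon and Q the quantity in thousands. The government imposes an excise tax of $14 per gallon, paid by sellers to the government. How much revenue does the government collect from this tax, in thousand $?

Tax revenue = $2849 thousand.

Without the tax, 278.5 − 2.5P = 4.5P + 131.5 gives 7P = 147, so P* = $21 and Q* = 226.
With the tax collected from sellers, supply shifts: Qs = 4.5(P − 14) + 131.5.
Solving gives Q = 203.5 with buyers paying $30 and sellers receiving $16 (the $14 wedge).
Revenue = t · Q = 14 · 203.5 = $2849.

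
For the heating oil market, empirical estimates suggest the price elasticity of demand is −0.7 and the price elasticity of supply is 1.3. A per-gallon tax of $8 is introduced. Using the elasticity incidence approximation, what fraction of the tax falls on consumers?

Consumers' share ≈ 0.65.

Incidence ratio: consumers' share ≈ εs / (εs + |εd|) = 1.3 / (1.3 + 0.7) = 0.65.
Supply is the more elastic side, so consumers bear the larger share.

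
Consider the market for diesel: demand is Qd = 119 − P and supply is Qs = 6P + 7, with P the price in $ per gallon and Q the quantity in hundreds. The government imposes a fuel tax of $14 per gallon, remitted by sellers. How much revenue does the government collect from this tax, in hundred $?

Before the tax: set 119 − P = 6P + 7 → P* = $16, Q* = 103.
With the tax collected from sellers, supply shifts: Qs = 6(P − 14) + 7.
Solving gives Q = 91 with buyers paying $28 and sellers receiving $14 (the $14 wedge).
Revenue = t · Q = 14 · 91 = $1274.

Tax revenue = $1274 hundred.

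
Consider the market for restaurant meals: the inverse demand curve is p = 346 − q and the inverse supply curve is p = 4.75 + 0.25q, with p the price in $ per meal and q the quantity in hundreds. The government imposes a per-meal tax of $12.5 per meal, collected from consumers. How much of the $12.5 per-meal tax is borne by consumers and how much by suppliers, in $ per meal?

Rewrite in direct form: qd = 346 − p and qs = 4p − 19.
Without the tax, 346 − p = 4p − 19 gives 5p = 365, so p* = $73 and q* = 273.
With the tax collected from consumers, demand (in seller-price terms) shifts: qd = 346 − (p + 12.5).
New equilibrium: consumers pay $83, suppliers receive $70.5, q = 263. (Wedge: pb − ps = 12.5.)
Burden on consumers: $10; on suppliers: $2.5. (They sum to $12.5.)

Consumers bear $10 per meal; suppliers bear $2.5 per meal.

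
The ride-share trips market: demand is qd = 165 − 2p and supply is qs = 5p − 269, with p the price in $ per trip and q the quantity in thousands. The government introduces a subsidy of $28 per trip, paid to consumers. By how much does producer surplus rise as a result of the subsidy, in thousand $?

Without the subsidy, 165 − 2p = 5p − 269 gives 7p = 434, so p* = $62 and q* = 41.
With a per-unit subsidy paid to consumers, each effectively pays p − 28, so demand becomes qd = 165 − 2(p − 28).
Solving gives q = 81 with consumers paying $42 and suppliers receiving $70 (the $28 wedge).
ΔPS is the trapezoid between Q = 81 and Q = 41 of height $8: ½ · (41 + 81) · 8 = $488.

Producer surplus rises by $488 thousand.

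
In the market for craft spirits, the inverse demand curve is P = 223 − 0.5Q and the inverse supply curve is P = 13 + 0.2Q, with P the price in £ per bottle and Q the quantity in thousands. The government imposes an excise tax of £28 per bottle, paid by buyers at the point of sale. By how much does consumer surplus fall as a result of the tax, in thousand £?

Consumer surplus falls by £5600 thousand.

Inverting to Q(P) form: Qd = 446 − 2P; Qs = 5P − 65.
Without the tax, 446 − 2P = 5P − 65 gives 7P = 511, so P* = £73 and Q* = 300.
With the tax collected from buyers, demand (in seller-price terms) shifts: Qd = 446 − 2(P + 28).
New equilibrium: buyers pay £93, sellers receive £65, Q = 260. (Wedge: Pb − Ps = 28.)
ΔCS is the trapezoid between Q = 260 and Q = 300 of height £20: ½ · (300 + 260) · 20 = £5600.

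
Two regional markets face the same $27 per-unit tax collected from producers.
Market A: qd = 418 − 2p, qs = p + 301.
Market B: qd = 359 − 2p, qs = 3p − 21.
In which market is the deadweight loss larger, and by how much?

Market B, by $194.4.

Market A: pre-tax p* = $39, q* = 340; post-tax q = 322; deadweight loss = $243.
Market B: pre-tax p* = $76, q* = 207; post-tax q = 174.6; deadweight loss = $437.4.
Difference: $243 vs $437.4 → market B is larger by $194.4.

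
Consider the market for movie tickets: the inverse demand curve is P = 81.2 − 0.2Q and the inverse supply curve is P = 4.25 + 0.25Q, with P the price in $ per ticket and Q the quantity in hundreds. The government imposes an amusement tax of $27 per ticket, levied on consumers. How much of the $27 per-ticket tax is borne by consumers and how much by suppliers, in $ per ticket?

Inverting to Q(P) form: Qd = 406 − 5P; Qs = 4P − 17.
Before the tax: set 406 − 5P = 4P − 17 → P* = $47, Q* = 171.
With the tax collected from consumers, demand (in seller-price terms) shifts: Qd = 406 − 5(P + 27).
New equilibrium: consumers pay $59, suppliers receive $32, Q = 111. (Wedge: Pb − Ps = 27.)
Burden on consumers: $12; on suppliers: $15. (They sum to $27.)
The less price-elastic side of the market bears the larger share of a per-unit tax.

Consumers bear $12 per ticket; suppliers bear $15 per ticket.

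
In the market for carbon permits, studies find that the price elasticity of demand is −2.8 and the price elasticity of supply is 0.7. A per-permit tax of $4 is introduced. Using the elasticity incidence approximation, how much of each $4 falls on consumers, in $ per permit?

Incidence ratio: consumers' share ≈ εs / (εs + |εd|) = 0.7 / (0.7 + 2.8) = 0.2.
So consumers bear ≈ 0.2 × $4 = $0.8; suppliers bear $3.2.

Consumers bear ≈ $0.8 per permit.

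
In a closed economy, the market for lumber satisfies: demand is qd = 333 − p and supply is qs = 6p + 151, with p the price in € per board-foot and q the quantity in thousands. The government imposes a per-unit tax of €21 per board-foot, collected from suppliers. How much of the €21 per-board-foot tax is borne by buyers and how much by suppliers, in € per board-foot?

Buyers bear €18 per board-foot; suppliers bear €3 per board-foot.

Before the tax: set 333 − p = 6p + 151 → p* = €26, q* = 307.
With the tax collected from suppliers, supply shifts: qs = 6(p − 21) + 151.
New equilibrium: buyers pay €44, suppliers receive €23, q = 289. (Wedge: pb − ps = 21.)
Burden on buyers: €18; on suppliers: €3. (They sum to €21.)
The less price-elastic side of the market bears the larger share of a per-unit tax.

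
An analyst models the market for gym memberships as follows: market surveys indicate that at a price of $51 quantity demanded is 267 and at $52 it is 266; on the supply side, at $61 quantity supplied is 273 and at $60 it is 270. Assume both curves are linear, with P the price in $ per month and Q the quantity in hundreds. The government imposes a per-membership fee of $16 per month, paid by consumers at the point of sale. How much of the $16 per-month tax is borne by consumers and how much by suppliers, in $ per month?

Consumers bear $12 per month; suppliers bear $4 per month.

Demand slope: (266 − 267)/(52 − 51) = -1, so Qd = 318 − P.
Supply slope: (270 − 273)/(60 − 61) = 3, so Qs = 3P + 90.
Without the tax, 318 − P = 3P + 90 gives 4P = 228, so P* = $57 and Q* = 261.
With the tax collected from consumers, demand (in seller-price terms) shifts: Qd = 318 − (P + 16).
Solving gives Q = 249 with consumers paying $69 and suppliers receiving $53 (the $16 wedge).
Burden on consumers: $12; on suppliers: $4. (They sum to $16.)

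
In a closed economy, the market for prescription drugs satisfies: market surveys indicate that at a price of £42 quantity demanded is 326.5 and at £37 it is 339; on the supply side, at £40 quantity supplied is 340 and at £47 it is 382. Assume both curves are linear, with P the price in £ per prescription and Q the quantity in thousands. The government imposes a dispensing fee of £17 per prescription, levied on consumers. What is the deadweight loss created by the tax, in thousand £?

Deadweight loss = £255 thousand.

Demand slope: (339 − 326.5)/(37 − 42) = -2.5, so Qd = 431.5 − 2.5P.
Supply slope: (382 − 340)/(47 − 40) = 6, so Qs = 6P + 100.
Without the tax, 431.5 − 2.5P = 6P + 100 gives 8.5P = 331.5, so P* = £39 and Q* = 334.
With the tax collected from consumers, demand (in seller-price terms) shifts: Qd = 431.5 − 2.5(P + 17).
New equilibrium: consumers pay £51, suppliers receive £34, Q = 304. (Wedge: Pb − Ps = 17.)
Quantity falls by |ΔQ| = |334 − 304| = 30.
DWL = ½ · t · |ΔQ| = ½ · 17 · 30 = £255.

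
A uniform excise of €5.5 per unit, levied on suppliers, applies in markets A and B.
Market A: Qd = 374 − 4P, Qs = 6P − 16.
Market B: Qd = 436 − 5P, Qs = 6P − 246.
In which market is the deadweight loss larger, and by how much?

Market B, by €4.95.

Market A: pre-tax P* = €39, Q* = 218; post-tax Q = 204.8; deadweight loss = €36.3.
Market B: pre-tax P* = €62, Q* = 126; post-tax Q = 111; deadweight loss = €41.25.
Difference: €36.3 vs €41.25 → market B is larger by €4.95.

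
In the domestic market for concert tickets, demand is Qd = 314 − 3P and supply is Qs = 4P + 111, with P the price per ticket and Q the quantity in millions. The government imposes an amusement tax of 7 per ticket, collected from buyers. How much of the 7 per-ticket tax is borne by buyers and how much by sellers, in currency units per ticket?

Without the tax, 314 − 3P = 4P + 111 gives 7P = 203, so P* = 29 and Q* = 227.
With the tax collected from buyers, demand (in seller-price terms) shifts: Qd = 314 − 3(P + 7).
New equilibrium: buyers pay 33, sellers receive 26, Q = 215. (Wedge: Pb − Ps = 7.)
Burden on buyers: 4; on sellers: 3. (They sum to 7.)
The less price-elastic side of the market bears the larger share of a per-unit tax.

Buyers bear 4 per ticket; sellers bear 3 per ticket.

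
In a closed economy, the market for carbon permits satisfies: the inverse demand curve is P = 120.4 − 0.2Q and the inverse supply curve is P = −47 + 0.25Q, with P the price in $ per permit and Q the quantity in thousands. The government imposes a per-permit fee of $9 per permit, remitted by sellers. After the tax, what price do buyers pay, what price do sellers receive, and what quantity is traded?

Buyers pay $50; sellers receive $41; quantity = 352.

Inverting to Q(P) form: Qd = 602 − 5P; Qs = 4P + 188.
Before the tax: set 602 − 5P = 4P + 188 → P* = $46, Q* = 372.
With the tax collected from sellers, supply shifts: Qs = 4(P − 9) + 188.
Solving gives Q = 352 with buyers paying $50 and sellers receiving $41 (the $9 wedge).
The less price-elastic side of the market bears the larger share of a per-unit tax.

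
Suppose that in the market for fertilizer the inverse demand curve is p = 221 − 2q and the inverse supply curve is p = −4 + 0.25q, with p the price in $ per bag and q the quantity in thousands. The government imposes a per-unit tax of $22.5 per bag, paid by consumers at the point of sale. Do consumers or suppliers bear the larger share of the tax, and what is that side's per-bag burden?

Consumers bear the larger share: $20 per bag.

Inverting to q(p) form: qd = 110.5 − 0.5p; qs = 4p + 16.
Before the tax: set 110.5 − 0.5p = 4p + 16 → p* = $21, q* = 100.
With the tax collected from consumers, demand (in seller-price terms) shifts: qd = 110.5 − 0.5(p + 22.5).
Solving gives q = 90 with consumers paying $41 and suppliers receiving $18.5 (the $22.5 wedge).
Per-bag burden: consumers $20, suppliers $2.5.
Consumers take the larger share because demand is less price-elastic here (demand slope 0.5 vs supply slope 4).
The less price-elastic side of the market bears the larger share of a per-unit tax.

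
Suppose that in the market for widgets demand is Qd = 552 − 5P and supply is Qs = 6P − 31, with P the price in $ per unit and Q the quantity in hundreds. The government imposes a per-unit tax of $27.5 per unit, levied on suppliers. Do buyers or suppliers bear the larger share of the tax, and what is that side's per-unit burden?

Buyers bear the larger share: $15 per unit.

Without the tax, 552 − 5P = 6P − 31 gives 11P = 583, so P* = $53 and Q* = 287.
With the tax collected from suppliers, supply shifts: Qs = 6(P − 27.5) − 31.
Solving gives Q = 212 with buyers paying $68 and suppliers receiving $40.5 (the $27.5 wedge).
Per-unit burden: buyers $15, suppliers $12.5.
Buyers take the larger share because demand is less price-elastic here (demand slope 5 vs supply slope 6).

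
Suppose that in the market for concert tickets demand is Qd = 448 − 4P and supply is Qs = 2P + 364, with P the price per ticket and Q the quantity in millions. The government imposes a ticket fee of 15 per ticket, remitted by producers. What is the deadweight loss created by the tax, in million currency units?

Deadweight loss = 150 million.

Before the tax: set 448 − 4P = 2P + 364 → P* = 14, Q* = 392.
With the tax collected from producers, supply shifts: Qs = 2(P − 15) + 364.
Solving gives Q = 372 with consumers paying 19 and producers receiving 4 (the 15 wedge).
Quantity falls by |ΔQ| = |392 − 372| = 20.
DWL = ½ · t · |ΔQ| = ½ · 15 · 20 = 150.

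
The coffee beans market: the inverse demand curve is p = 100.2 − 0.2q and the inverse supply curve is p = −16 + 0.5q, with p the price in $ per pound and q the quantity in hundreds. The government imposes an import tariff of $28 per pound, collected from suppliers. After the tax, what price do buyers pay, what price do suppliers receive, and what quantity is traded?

Buyers pay $75; suppliers receive $47; quantity = 126.

Rewrite in direct form: qd = 501 − 5p and qs = 2p + 32.
Without the tax, 501 − 5p = 2p + 32 gives 7p = 469, so p* = $67 and q* = 166.
With the tax collected from suppliers, supply shifts: qs = 2(p − 28) + 32.
Solving gives q = 126 with buyers paying $75 and suppliers receiving $47 (the $28 wedge).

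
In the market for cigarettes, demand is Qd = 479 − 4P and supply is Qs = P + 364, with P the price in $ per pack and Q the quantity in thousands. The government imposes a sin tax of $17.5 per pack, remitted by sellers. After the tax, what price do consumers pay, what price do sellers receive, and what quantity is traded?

Consumers pay $26.5; sellers receive $9; quantity = 373.

Without the tax, 479 − 4P = P + 364 gives 5P = 115, so P* = $23 and Q* = 387.
With the tax collected from sellers, supply shifts: Qs = (P − 17.5) + 364.
Solving gives Q = 373 with consumers paying $26.5 and sellers receiving $9 (the $17.5 wedge).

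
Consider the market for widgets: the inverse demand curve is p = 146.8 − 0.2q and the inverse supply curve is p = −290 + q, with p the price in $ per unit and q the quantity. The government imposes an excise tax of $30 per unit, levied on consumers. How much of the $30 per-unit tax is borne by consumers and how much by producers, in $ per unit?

Consumers bear $5 per unit; producers bear $25 per unit.

Inverting to q(p) form: qd = 734 − 5p; qs = p + 290.
Before the tax: set 734 − 5p = p + 290 → p* = $74, q* = 364.
With the tax collected from consumers, demand (in seller-price terms) shifts: qd = 734 − 5(p + 30).
Solving gives q = 339 with consumers paying $79 and producers receiving $49 (the $30 wedge).
Burden on consumers: $5; on producers: $25. (They sum to $30.)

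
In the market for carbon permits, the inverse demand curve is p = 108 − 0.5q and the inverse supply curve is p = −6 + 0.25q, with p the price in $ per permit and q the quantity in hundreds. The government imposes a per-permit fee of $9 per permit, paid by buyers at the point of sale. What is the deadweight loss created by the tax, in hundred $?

Rewrite in direct form: qd = 216 − 2p and qs = 4p + 24.
Before the tax: set 216 − 2p = 4p + 24 → p* = $32, q* = 152.
With the tax collected from buyers, demand (in seller-price terms) shifts: qd = 216 − 2(p + 9).
New equilibrium: buyers pay $38, sellers receive $29, q = 140. (Wedge: pb − ps = 9.)
Quantity falls by |ΔQ| = |152 − 140| = 12.
DWL = ½ · t · |ΔQ| = ½ · 9 · 12 = $54.

Deadweight loss = $54 hundred.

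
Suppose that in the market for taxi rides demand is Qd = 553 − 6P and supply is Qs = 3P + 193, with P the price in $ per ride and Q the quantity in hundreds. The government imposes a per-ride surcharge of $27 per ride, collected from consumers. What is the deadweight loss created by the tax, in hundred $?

Deadweight loss = $729 hundred.

Without the tax, 553 − 6P = 3P + 193 gives 9P = 360, so P* = $40 and Q* = 313.
With the tax collected from consumers, demand (in seller-price terms) shifts: Qd = 553 − 6(P + 27).
Solving gives Q = 259 with consumers paying $49 and producers receiving $22 (the $27 wedge).
Quantity falls by |ΔQ| = |313 − 259| = 54.
DWL = ½ · t · |ΔQ| = ½ · 27 · 54 = $729.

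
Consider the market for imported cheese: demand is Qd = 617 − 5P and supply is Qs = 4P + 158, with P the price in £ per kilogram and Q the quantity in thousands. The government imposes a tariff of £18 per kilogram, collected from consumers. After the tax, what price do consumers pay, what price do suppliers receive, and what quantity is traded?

Consumers pay £59; suppliers receive £41; quantity = 322.

Before the tax: set 617 − 5P = 4P + 158 → P* = £51, Q* = 362.
With the tax collected from consumers, demand (in seller-price terms) shifts: Qd = 617 − 5(P + 18).
Solving gives Q = 322 with consumers paying £59 and suppliers receiving £41 (the £18 wedge).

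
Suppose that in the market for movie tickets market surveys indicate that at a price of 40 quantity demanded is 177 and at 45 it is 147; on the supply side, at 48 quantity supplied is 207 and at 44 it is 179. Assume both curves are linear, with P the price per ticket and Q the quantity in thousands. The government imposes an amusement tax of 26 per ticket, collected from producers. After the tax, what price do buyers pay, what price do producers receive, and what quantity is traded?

Buyers pay 56; producers receive 30; quantity = 81.

Demand slope: (147 − 177)/(45 − 40) = -6, so Qd = 417 − 6P.
Supply slope: (179 − 207)/(44 − 48) = 7, so Qs = 7P − 129.
Without the tax, 417 − 6P = 7P − 129 gives 13P = 546, so P* = 42 and Q* = 165.
With the tax collected from producers, supply shifts: Qs = 7(P − 26) − 129.
New equilibrium: buyers pay 56, producers receive 30, Q = 81. (Wedge: Pb − Ps = 26.)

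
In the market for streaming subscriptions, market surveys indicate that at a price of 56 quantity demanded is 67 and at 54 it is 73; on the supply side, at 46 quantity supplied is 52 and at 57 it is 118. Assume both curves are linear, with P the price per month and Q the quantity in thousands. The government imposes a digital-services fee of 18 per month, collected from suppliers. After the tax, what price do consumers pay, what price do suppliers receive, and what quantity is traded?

Consumers pay 63; suppliers receive 45; quantity = 46.

Demand slope: (73 − 67)/(54 − 56) = -3, so Qd = 235 − 3P.
Supply slope: (118 − 52)/(57 − 46) = 6, so Qs = 6P − 224.
Without the tax, 235 − 3P = 6P − 224 gives 9P = 459, so P* = 51 and Q* = 82.
With the tax collected from suppliers, supply shifts: Qs = 6(P − 18) − 224.
Solving gives Q = 46 with consumers paying 63 and suppliers receiving 45 (the 18 wedge).
The less price-elastic side of the market bears the larger share of a per-unit tax.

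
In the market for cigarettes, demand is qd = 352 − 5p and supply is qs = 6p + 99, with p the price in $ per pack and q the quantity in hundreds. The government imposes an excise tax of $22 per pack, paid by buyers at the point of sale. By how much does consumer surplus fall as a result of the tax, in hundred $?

Consumer surplus falls by $2484 hundred.

Before the tax: set 352 − 5p = 6p + 99 → p* = $23, q* = 237.
With the tax collected from buyers, demand (in seller-price terms) shifts: qd = 352 − 5(p + 22).
New equilibrium: buyers pay $35, producers receive $13, q = 177. (Wedge: pb − ps = 22.)
ΔCS is the trapezoid between Q = 177 and Q = 237 of height $12: ½ · (237 + 177) · 12 = $2484.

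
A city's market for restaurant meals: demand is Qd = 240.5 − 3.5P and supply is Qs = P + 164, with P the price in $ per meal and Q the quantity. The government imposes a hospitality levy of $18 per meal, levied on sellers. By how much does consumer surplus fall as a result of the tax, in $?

Without the tax, 240.5 − 3.5P = P + 164 gives 4.5P = 76.5, so P* = $17 and Q* = 181.
With the tax collected from sellers, supply shifts: Qs = (P − 18) + 164.
New equilibrium: consumers pay $21, sellers receive $3, Q = 167. (Wedge: Pb − Ps = 18.)
ΔCS is the trapezoid between Q = 167 and Q = 181 of height $4: ½ · (181 + 167) · 4 = $696.

Consumer surplus falls by $696.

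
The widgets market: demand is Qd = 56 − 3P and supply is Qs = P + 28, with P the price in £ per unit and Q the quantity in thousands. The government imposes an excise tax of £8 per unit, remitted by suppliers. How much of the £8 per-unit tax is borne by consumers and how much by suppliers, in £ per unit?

Consumers bear £2 per unit; suppliers bear £6 per unit.

Before the tax: set 56 − 3P = P + 28 → P* = £7, Q* = 35.
With the tax collected from suppliers, supply shifts: Qs = (P − 8) + 28.
Solving gives Q = 29 with consumers paying £9 and suppliers receiving £1 (the £8 wedge).
Burden on consumers: £2; on suppliers: £6. (They sum to £8.)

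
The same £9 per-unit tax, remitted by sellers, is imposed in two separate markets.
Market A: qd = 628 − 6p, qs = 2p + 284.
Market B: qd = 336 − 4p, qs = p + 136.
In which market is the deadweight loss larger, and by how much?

Market A: pre-tax p* = £43, q* = 370; post-tax q = 356.5; deadweight loss = £60.75.
Market B: pre-tax p* = £40, q* = 176; post-tax q = 168.8; deadweight loss = £32.4.
Difference: £60.75 vs £32.4 → market A is larger by £28.35.

Market A, by £28.35.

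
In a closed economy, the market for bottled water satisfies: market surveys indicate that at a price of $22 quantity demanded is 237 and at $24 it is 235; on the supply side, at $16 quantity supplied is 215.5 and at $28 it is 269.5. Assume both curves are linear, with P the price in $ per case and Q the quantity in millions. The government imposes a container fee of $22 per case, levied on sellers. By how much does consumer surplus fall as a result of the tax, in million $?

Demand slope: (235 − 237)/(24 − 22) = -1, so Qd = 259 − P.
Supply slope: (269.5 − 215.5)/(28 − 16) = 4.5, so Qs = 4.5P + 143.5.
Before the tax: set 259 − P = 4.5P + 143.5 → P* = $21, Q* = 238.
With the tax collected from sellers, supply shifts: Qs = 4.5(P − 22) + 143.5.
Solving gives Q = 220 with buyers paying $39 and sellers receiving $17 (the $22 wedge).
ΔCS is the trapezoid between Q = 220 and Q = 238 of height $18: ½ · (238 + 220) · 18 = $4122.

Consumer surplus falls by $4122 million.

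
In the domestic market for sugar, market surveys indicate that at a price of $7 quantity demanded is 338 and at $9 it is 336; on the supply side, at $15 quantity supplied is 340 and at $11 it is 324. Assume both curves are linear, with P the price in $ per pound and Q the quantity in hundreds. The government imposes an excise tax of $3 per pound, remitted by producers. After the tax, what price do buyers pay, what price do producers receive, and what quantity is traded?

Demand slope: (336 − 338)/(9 − 7) = -1, so Qd = 345 − P.
Supply slope: (324 − 340)/(11 − 15) = 4, so Qs = 4P + 280.
Before the tax: set 345 − P = 4P + 280 → P* = $13, Q* = 332.
With the tax collected from producers, supply shifts: Qs = 4(P − 3) + 280.
Solving gives Q = 329.6 with buyers paying $15.4 and producers receiving $12.4 (the $3 wedge).
The less price-elastic side of the market bears the larger share of a per-unit tax.

Buyers pay $15.4; producers receive $12.4; quantity = 329.6.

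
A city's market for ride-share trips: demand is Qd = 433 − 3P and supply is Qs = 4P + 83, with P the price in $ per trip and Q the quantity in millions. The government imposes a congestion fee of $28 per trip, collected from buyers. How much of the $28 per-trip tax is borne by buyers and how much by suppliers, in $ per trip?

Without the tax, 433 − 3P = 4P + 83 gives 7P = 350, so P* = $50 and Q* = 283.
With the tax collected from buyers, demand (in seller-price terms) shifts: Qd = 433 − 3(P + 28).
New equilibrium: buyers pay $66, suppliers receive $38, Q = 235. (Wedge: Pb − Ps = 28.)
Burden on buyers: $16; on suppliers: $12. (They sum to $28.)
The less price-elastic side of the market bears the larger share of a per-unit tax.

Buyers bear $16 per trip; suppliers bear $12 per trip.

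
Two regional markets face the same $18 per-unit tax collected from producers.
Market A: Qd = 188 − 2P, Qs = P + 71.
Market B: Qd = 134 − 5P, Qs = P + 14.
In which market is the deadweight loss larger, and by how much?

Market A: pre-tax P* = $39, Q* = 110; post-tax Q = 98; deadweight loss = $108.
Market B: pre-tax P* = $20, Q* = 34; post-tax Q = 19; deadweight loss = $135.
Difference: $108 vs $135 → market B is larger by $27.

Market B, by $27.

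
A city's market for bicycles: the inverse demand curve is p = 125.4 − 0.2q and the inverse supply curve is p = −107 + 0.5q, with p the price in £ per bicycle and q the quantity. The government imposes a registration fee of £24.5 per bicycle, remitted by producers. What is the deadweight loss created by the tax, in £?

Deadweight loss = £428.75.

Inverting to q(p) form: qd = 627 − 5p; qs = 2p + 214.
Without the tax, 627 − 5p = 2p + 214 gives 7p = 413, so p* = £59 and q* = 332.
With the tax collected from producers, supply shifts: qs = 2(p − 24.5) + 214.
Solving gives q = 297 with buyers paying £66 and producers receiving £41.5 (the £24.5 wedge).
Quantity falls by |ΔQ| = |332 − 297| = 35.
DWL = ½ · t · |ΔQ| = ½ · 24.5 · 35 = £428.75.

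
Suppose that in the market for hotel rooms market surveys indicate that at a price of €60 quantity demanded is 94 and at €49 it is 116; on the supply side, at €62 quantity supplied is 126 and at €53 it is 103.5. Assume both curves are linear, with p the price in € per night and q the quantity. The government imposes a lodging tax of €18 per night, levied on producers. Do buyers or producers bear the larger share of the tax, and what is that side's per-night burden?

Demand slope: (116 − 94)/(49 − 60) = -2, so qd = 214 − 2p.
Supply slope: (103.5 − 126)/(53 − 62) = 2.5, so qs = 2.5p − 29.
Without the tax, 214 − 2p = 2.5p − 29 gives 4.5p = 243, so p* = €54 and q* = 106.
With the tax collected from producers, supply shifts: qs = 2.5(p − 18) − 29.
New equilibrium: buyers pay €64, producers receive €46, q = 86. (Wedge: pb − ps = 18.)
Per-night burden: buyers €10, producers €8.
Buyers take the larger share because demand is less price-elastic here (demand slope 2 vs supply slope 2.5).

Buyers bear the larger share: €10 per night.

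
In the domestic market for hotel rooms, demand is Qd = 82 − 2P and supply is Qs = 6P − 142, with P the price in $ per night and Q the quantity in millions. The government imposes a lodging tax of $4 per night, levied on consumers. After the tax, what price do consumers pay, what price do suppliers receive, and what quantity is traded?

Consumers pay $31; suppliers receive $27; quantity = 20.

Before the tax: set 82 − 2P = 6P − 142 → P* = $28, Q* = 26.
With the tax collected from consumers, demand (in seller-price terms) shifts: Qd = 82 − 2(P + 4).
New equilibrium: consumers pay $31, suppliers receive $27, Q = 20. (Wedge: Pb − Ps = 4.)
The less price-elastic side of the market bears the larger share of a per-unit tax.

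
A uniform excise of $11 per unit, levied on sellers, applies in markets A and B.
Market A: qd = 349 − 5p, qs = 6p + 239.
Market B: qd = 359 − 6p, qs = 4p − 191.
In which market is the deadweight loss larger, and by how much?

Market A: pre-tax p* = $10, q* = 299; post-tax q = 269; deadweight loss = $165.
Market B: pre-tax p* = $55, q* = 29; post-tax q = 2.6; deadweight loss = $145.2.
Difference: $165 vs $145.2 → market A is larger by $19.8.

Market A, by $19.8.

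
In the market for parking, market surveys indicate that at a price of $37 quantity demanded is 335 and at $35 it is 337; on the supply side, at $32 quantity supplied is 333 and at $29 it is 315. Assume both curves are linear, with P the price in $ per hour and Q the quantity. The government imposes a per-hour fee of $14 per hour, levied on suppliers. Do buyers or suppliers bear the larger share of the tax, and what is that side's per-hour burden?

Buyers bear the larger share: $12 per hour.

Demand slope: (337 − 335)/(35 − 37) = -1, so Qd = 372 − P.
Supply slope: (315 − 333)/(29 − 32) = 6, so Qs = 6P + 141.
Without the tax, 372 − P = 6P + 141 gives 7P = 231, so P* = $33 and Q* = 339.
With the tax collected from suppliers, supply shifts: Qs = 6(P − 14) + 141.
Solving gives Q = 327 with buyers paying $45 and suppliers receiving $31 (the $14 wedge).
Per-hour burden: buyers $12, suppliers $2.
Buyers take the larger share because demand is less price-elastic here (demand slope 1 vs supply slope 6).
The less price-elastic side of the market bears the larger share of a per-unit tax.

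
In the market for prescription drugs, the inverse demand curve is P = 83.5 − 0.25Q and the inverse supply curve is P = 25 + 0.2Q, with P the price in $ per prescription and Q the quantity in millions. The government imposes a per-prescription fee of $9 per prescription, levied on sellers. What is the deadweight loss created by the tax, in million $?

Rewrite in direct form: Qd = 334 − 4P and Qs = 5P − 125.
Without the tax, 334 − 4P = 5P − 125 gives 9P = 459, so P* = $51 and Q* = 130.
With the tax collected from sellers, supply shifts: Qs = 5(P − 9) − 125.
New equilibrium: buyers pay $56, sellers receive $47, Q = 110. (Wedge: Pb − Ps = 9.)
Quantity falls by |ΔQ| = |130 − 110| = 20.
DWL = ½ · t · |ΔQ| = ½ · 9 · 20 = $90.

Deadweight loss = $90 million.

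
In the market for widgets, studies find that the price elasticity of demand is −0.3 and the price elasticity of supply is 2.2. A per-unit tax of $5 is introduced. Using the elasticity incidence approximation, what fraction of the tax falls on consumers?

Incidence ratio: consumers' share ≈ εs / (εs + |εd|) = 2.2 / (2.2 + 0.3) = 0.88.
Supply is the more elastic side, so consumers bear the larger share.

Consumers' share ≈ 0.88.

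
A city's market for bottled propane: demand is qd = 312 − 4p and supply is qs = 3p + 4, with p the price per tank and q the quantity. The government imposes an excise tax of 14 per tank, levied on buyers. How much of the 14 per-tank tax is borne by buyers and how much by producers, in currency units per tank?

Without the tax, 312 − 4p = 3p + 4 gives 7p = 308, so p* = 44 and q* = 136.
With the tax collected from buyers, demand (in seller-price terms) shifts: qd = 312 − 4(p + 14).
New equilibrium: buyers pay 50, producers receive 36, q = 112. (Wedge: pb − ps = 14.)
Burden on buyers: 6; on producers: 8. (They sum to 14.)
The less price-elastic side of the market bears the larger share of a per-unit tax.

Buyers bear 6 per tank; producers bear 8 per tank.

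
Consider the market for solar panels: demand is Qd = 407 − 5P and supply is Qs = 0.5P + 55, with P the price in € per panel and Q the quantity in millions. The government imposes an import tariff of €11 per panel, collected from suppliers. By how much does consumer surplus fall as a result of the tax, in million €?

Without the tax, 407 − 5P = 0.5P + 55 gives 5.5P = 352, so P* = €64 and Q* = 87.
With the tax collected from suppliers, supply shifts: Qs = 0.5(P − 11) + 55.
Solving gives Q = 82 with consumers paying €65 and suppliers receiving €54 (the €11 wedge).
ΔCS is the trapezoid between Q = 82 and Q = 87 of height €1: ½ · (87 + 82) · 1 = €84.5.

Consumer surplus falls by €84.5 million.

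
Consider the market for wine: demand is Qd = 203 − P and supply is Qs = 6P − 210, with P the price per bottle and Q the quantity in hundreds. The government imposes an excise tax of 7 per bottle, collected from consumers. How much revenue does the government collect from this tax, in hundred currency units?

Before the tax: set 203 − P = 6P − 210 → P* = 59, Q* = 144.
With the tax collected from consumers, demand (in seller-price terms) shifts: Qd = 203 − (P + 7).
New equilibrium: consumers pay 65, sellers receive 58, Q = 138. (Wedge: Pb − Ps = 7.)
Revenue = t · Q = 7 · 138 = 966.

Tax revenue = 966 hundred.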